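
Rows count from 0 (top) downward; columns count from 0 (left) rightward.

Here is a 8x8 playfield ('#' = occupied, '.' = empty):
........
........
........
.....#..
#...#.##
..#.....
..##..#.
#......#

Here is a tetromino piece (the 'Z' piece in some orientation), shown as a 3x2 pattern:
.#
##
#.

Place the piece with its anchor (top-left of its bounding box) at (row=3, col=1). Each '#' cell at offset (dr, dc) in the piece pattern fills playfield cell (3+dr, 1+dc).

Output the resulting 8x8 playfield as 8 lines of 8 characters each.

Fill (3+0,1+1) = (3,2)
Fill (3+1,1+0) = (4,1)
Fill (3+1,1+1) = (4,2)
Fill (3+2,1+0) = (5,1)

Answer: ........
........
........
..#..#..
###.#.##
.##.....
..##..#.
#......#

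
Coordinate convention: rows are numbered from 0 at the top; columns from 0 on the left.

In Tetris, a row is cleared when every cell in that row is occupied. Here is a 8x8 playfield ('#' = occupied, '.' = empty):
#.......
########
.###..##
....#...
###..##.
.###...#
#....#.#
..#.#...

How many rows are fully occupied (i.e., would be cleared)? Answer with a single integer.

Answer: 1

Derivation:
Check each row:
  row 0: 7 empty cells -> not full
  row 1: 0 empty cells -> FULL (clear)
  row 2: 3 empty cells -> not full
  row 3: 7 empty cells -> not full
  row 4: 3 empty cells -> not full
  row 5: 4 empty cells -> not full
  row 6: 5 empty cells -> not full
  row 7: 6 empty cells -> not full
Total rows cleared: 1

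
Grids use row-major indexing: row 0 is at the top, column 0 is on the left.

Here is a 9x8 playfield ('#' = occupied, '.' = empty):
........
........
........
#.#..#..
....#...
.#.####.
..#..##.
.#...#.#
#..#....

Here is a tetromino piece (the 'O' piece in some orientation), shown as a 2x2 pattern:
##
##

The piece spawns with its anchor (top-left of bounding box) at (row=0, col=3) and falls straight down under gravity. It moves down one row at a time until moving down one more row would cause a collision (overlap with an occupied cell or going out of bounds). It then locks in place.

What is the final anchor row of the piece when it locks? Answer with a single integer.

Answer: 2

Derivation:
Spawn at (row=0, col=3). Try each row:
  row 0: fits
  row 1: fits
  row 2: fits
  row 3: blocked -> lock at row 2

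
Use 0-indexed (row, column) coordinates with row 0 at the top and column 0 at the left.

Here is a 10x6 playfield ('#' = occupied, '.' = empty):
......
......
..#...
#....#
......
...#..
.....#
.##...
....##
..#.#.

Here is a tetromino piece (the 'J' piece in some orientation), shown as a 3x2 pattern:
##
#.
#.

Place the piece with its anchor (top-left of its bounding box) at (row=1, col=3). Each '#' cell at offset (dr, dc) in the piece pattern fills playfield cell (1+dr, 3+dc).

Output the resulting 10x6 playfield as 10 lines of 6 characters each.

Fill (1+0,3+0) = (1,3)
Fill (1+0,3+1) = (1,4)
Fill (1+1,3+0) = (2,3)
Fill (1+2,3+0) = (3,3)

Answer: ......
...##.
..##..
#..#.#
......
...#..
.....#
.##...
....##
..#.#.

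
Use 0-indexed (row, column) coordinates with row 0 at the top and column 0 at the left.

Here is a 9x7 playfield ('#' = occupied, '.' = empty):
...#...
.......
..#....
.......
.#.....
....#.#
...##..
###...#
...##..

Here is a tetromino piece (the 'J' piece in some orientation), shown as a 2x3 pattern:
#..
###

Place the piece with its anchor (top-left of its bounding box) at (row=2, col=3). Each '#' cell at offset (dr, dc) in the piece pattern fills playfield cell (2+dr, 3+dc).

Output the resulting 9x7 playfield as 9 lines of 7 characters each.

Answer: ...#...
.......
..##...
...###.
.#.....
....#.#
...##..
###...#
...##..

Derivation:
Fill (2+0,3+0) = (2,3)
Fill (2+1,3+0) = (3,3)
Fill (2+1,3+1) = (3,4)
Fill (2+1,3+2) = (3,5)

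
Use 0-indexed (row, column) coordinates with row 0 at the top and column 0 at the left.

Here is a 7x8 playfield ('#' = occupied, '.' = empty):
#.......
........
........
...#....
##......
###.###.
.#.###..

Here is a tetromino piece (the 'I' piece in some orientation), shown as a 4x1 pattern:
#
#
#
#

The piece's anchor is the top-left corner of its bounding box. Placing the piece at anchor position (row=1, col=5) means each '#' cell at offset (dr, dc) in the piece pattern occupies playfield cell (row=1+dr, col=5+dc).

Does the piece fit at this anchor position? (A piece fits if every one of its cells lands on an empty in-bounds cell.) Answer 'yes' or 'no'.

Check each piece cell at anchor (1, 5):
  offset (0,0) -> (1,5): empty -> OK
  offset (1,0) -> (2,5): empty -> OK
  offset (2,0) -> (3,5): empty -> OK
  offset (3,0) -> (4,5): empty -> OK
All cells valid: yes

Answer: yes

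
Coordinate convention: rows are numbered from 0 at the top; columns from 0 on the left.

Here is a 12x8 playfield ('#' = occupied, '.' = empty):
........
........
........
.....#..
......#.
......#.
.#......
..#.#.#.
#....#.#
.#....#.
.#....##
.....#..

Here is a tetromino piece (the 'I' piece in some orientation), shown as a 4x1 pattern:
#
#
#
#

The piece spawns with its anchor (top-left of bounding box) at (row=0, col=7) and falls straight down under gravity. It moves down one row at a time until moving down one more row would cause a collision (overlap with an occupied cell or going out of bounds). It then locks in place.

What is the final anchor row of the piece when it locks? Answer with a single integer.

Spawn at (row=0, col=7). Try each row:
  row 0: fits
  row 1: fits
  row 2: fits
  row 3: fits
  row 4: fits
  row 5: blocked -> lock at row 4

Answer: 4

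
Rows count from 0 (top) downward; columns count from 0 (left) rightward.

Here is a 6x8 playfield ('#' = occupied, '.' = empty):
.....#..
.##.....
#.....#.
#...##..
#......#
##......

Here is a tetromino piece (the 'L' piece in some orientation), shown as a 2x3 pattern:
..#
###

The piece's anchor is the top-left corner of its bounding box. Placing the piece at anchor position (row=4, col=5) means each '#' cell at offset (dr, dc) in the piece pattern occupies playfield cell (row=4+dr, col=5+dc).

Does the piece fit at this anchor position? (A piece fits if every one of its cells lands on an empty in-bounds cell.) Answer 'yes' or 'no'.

Check each piece cell at anchor (4, 5):
  offset (0,2) -> (4,7): occupied ('#') -> FAIL
  offset (1,0) -> (5,5): empty -> OK
  offset (1,1) -> (5,6): empty -> OK
  offset (1,2) -> (5,7): empty -> OK
All cells valid: no

Answer: no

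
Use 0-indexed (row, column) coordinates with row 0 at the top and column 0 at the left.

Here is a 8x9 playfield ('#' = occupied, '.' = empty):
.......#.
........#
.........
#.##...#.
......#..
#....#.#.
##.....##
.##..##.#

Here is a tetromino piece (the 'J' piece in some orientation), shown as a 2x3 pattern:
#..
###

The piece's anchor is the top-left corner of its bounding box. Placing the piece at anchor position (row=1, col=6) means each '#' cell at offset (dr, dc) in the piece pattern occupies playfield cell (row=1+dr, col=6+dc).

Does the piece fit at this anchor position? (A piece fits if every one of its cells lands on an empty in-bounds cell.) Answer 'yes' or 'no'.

Check each piece cell at anchor (1, 6):
  offset (0,0) -> (1,6): empty -> OK
  offset (1,0) -> (2,6): empty -> OK
  offset (1,1) -> (2,7): empty -> OK
  offset (1,2) -> (2,8): empty -> OK
All cells valid: yes

Answer: yes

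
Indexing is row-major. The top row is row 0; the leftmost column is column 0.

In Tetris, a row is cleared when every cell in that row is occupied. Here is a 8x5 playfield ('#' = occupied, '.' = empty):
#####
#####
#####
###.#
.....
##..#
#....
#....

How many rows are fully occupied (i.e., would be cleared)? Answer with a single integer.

Answer: 3

Derivation:
Check each row:
  row 0: 0 empty cells -> FULL (clear)
  row 1: 0 empty cells -> FULL (clear)
  row 2: 0 empty cells -> FULL (clear)
  row 3: 1 empty cell -> not full
  row 4: 5 empty cells -> not full
  row 5: 2 empty cells -> not full
  row 6: 4 empty cells -> not full
  row 7: 4 empty cells -> not full
Total rows cleared: 3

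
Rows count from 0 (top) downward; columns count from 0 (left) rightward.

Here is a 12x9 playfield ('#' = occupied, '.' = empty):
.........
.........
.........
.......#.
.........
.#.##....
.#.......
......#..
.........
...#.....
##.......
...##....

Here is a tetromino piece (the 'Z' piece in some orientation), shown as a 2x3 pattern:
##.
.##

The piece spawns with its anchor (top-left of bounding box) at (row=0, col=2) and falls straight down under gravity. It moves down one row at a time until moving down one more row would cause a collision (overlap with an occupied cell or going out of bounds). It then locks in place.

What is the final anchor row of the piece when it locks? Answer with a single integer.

Answer: 3

Derivation:
Spawn at (row=0, col=2). Try each row:
  row 0: fits
  row 1: fits
  row 2: fits
  row 3: fits
  row 4: blocked -> lock at row 3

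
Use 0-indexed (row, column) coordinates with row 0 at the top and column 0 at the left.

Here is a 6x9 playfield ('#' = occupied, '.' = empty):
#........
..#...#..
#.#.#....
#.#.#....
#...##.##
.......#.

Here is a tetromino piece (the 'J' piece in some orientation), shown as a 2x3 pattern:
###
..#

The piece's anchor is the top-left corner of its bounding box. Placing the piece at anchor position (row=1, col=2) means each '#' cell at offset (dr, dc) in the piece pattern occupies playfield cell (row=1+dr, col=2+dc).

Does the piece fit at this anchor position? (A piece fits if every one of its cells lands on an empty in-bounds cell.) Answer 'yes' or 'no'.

Check each piece cell at anchor (1, 2):
  offset (0,0) -> (1,2): occupied ('#') -> FAIL
  offset (0,1) -> (1,3): empty -> OK
  offset (0,2) -> (1,4): empty -> OK
  offset (1,2) -> (2,4): occupied ('#') -> FAIL
All cells valid: no

Answer: no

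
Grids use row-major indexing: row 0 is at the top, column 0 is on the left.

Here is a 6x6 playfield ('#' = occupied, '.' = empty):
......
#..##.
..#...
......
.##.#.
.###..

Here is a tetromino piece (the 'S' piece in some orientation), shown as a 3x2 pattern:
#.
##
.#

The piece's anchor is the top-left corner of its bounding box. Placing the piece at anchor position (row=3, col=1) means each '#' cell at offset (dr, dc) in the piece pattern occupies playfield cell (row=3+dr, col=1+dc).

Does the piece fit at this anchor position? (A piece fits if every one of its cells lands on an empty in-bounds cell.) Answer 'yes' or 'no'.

Answer: no

Derivation:
Check each piece cell at anchor (3, 1):
  offset (0,0) -> (3,1): empty -> OK
  offset (1,0) -> (4,1): occupied ('#') -> FAIL
  offset (1,1) -> (4,2): occupied ('#') -> FAIL
  offset (2,1) -> (5,2): occupied ('#') -> FAIL
All cells valid: no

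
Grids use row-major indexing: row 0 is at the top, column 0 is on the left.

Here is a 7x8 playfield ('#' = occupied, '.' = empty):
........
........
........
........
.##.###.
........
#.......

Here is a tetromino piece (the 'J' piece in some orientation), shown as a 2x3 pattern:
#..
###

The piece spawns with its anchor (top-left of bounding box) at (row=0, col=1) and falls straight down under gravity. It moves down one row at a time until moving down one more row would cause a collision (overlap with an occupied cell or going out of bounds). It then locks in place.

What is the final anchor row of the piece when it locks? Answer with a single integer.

Spawn at (row=0, col=1). Try each row:
  row 0: fits
  row 1: fits
  row 2: fits
  row 3: blocked -> lock at row 2

Answer: 2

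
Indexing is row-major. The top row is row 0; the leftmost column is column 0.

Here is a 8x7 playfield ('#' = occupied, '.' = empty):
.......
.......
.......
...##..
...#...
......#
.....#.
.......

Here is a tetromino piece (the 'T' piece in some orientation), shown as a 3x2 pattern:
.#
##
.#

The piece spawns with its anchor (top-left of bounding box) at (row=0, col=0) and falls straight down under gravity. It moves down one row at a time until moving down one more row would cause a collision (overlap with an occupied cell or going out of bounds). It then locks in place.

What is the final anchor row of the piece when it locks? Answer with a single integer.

Spawn at (row=0, col=0). Try each row:
  row 0: fits
  row 1: fits
  row 2: fits
  row 3: fits
  row 4: fits
  row 5: fits
  row 6: blocked -> lock at row 5

Answer: 5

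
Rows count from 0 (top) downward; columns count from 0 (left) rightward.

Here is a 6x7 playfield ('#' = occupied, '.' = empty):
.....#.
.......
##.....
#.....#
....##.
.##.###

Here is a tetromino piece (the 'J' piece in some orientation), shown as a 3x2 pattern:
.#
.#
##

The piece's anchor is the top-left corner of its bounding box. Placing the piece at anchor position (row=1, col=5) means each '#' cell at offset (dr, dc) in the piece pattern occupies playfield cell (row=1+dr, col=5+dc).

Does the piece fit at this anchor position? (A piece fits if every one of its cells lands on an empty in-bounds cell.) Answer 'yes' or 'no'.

Answer: no

Derivation:
Check each piece cell at anchor (1, 5):
  offset (0,1) -> (1,6): empty -> OK
  offset (1,1) -> (2,6): empty -> OK
  offset (2,0) -> (3,5): empty -> OK
  offset (2,1) -> (3,6): occupied ('#') -> FAIL
All cells valid: no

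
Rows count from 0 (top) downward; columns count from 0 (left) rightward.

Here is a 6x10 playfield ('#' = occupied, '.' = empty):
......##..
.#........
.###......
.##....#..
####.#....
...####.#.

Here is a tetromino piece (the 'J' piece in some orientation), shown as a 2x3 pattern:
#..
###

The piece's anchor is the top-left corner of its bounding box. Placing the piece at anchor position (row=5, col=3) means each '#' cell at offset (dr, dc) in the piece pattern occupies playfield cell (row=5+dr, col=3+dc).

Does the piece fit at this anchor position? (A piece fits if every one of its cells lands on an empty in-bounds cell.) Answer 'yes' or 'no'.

Check each piece cell at anchor (5, 3):
  offset (0,0) -> (5,3): occupied ('#') -> FAIL
  offset (1,0) -> (6,3): out of bounds -> FAIL
  offset (1,1) -> (6,4): out of bounds -> FAIL
  offset (1,2) -> (6,5): out of bounds -> FAIL
All cells valid: no

Answer: no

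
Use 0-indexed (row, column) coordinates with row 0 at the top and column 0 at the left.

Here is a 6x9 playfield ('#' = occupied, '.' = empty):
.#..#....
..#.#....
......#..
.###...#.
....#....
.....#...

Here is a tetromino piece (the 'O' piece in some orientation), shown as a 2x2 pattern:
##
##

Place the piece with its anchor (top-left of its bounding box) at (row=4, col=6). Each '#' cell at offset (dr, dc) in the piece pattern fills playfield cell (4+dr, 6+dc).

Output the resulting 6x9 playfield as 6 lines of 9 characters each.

Fill (4+0,6+0) = (4,6)
Fill (4+0,6+1) = (4,7)
Fill (4+1,6+0) = (5,6)
Fill (4+1,6+1) = (5,7)

Answer: .#..#....
..#.#....
......#..
.###...#.
....#.##.
.....###.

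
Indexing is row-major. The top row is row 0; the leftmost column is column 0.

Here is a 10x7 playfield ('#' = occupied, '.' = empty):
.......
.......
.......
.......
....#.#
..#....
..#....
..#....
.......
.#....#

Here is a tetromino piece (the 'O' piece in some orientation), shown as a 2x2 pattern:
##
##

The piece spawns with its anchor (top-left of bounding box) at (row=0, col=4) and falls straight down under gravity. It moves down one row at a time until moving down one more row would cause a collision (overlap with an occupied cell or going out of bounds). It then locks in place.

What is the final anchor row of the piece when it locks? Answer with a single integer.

Answer: 2

Derivation:
Spawn at (row=0, col=4). Try each row:
  row 0: fits
  row 1: fits
  row 2: fits
  row 3: blocked -> lock at row 2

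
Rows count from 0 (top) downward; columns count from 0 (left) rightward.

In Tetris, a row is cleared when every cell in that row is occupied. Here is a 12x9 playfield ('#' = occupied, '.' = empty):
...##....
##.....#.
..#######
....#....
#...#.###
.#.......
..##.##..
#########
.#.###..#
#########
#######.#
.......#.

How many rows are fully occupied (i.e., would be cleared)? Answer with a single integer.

Answer: 2

Derivation:
Check each row:
  row 0: 7 empty cells -> not full
  row 1: 6 empty cells -> not full
  row 2: 2 empty cells -> not full
  row 3: 8 empty cells -> not full
  row 4: 4 empty cells -> not full
  row 5: 8 empty cells -> not full
  row 6: 5 empty cells -> not full
  row 7: 0 empty cells -> FULL (clear)
  row 8: 4 empty cells -> not full
  row 9: 0 empty cells -> FULL (clear)
  row 10: 1 empty cell -> not full
  row 11: 8 empty cells -> not full
Total rows cleared: 2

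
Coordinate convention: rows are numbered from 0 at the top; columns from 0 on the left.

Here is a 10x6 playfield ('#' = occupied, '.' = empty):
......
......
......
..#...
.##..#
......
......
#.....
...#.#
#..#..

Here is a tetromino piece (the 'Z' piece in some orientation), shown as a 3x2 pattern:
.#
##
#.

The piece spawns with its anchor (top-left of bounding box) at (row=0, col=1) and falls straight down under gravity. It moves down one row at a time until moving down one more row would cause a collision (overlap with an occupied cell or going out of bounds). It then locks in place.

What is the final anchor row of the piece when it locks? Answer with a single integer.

Answer: 1

Derivation:
Spawn at (row=0, col=1). Try each row:
  row 0: fits
  row 1: fits
  row 2: blocked -> lock at row 1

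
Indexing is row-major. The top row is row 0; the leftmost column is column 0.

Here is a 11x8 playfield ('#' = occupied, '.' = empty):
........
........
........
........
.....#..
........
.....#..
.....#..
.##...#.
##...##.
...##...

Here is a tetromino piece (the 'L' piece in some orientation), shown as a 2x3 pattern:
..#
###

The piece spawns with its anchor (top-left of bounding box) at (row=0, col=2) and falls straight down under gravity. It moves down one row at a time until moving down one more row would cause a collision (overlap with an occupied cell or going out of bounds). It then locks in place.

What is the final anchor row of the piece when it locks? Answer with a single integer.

Answer: 6

Derivation:
Spawn at (row=0, col=2). Try each row:
  row 0: fits
  row 1: fits
  row 2: fits
  row 3: fits
  row 4: fits
  row 5: fits
  row 6: fits
  row 7: blocked -> lock at row 6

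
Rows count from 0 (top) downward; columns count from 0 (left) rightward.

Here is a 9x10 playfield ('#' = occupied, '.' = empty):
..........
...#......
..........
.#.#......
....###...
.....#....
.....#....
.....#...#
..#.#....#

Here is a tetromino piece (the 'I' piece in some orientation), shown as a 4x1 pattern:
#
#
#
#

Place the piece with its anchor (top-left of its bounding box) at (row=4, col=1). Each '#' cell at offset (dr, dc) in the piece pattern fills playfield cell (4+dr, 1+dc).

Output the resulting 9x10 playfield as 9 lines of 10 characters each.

Fill (4+0,1+0) = (4,1)
Fill (4+1,1+0) = (5,1)
Fill (4+2,1+0) = (6,1)
Fill (4+3,1+0) = (7,1)

Answer: ..........
...#......
..........
.#.#......
.#..###...
.#...#....
.#...#....
.#...#...#
..#.#....#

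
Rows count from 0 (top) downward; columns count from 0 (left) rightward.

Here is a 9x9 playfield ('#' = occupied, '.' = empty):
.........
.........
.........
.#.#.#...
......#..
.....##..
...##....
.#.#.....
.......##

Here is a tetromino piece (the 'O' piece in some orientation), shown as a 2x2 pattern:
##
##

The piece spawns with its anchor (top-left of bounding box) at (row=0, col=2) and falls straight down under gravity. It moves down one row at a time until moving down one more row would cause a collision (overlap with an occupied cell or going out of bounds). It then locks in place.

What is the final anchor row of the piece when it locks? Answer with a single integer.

Answer: 1

Derivation:
Spawn at (row=0, col=2). Try each row:
  row 0: fits
  row 1: fits
  row 2: blocked -> lock at row 1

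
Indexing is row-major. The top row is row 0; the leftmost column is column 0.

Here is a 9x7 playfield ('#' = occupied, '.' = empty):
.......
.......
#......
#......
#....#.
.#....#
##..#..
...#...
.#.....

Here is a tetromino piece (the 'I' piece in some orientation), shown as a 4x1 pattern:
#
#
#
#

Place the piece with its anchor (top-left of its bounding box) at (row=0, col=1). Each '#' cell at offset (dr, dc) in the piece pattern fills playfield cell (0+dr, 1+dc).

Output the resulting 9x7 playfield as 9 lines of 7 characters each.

Answer: .#.....
.#.....
##.....
##.....
#....#.
.#....#
##..#..
...#...
.#.....

Derivation:
Fill (0+0,1+0) = (0,1)
Fill (0+1,1+0) = (1,1)
Fill (0+2,1+0) = (2,1)
Fill (0+3,1+0) = (3,1)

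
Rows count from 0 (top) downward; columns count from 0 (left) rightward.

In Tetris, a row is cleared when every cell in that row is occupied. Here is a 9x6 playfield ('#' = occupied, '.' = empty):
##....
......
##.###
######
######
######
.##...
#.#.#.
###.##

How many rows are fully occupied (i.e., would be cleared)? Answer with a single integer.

Answer: 3

Derivation:
Check each row:
  row 0: 4 empty cells -> not full
  row 1: 6 empty cells -> not full
  row 2: 1 empty cell -> not full
  row 3: 0 empty cells -> FULL (clear)
  row 4: 0 empty cells -> FULL (clear)
  row 5: 0 empty cells -> FULL (clear)
  row 6: 4 empty cells -> not full
  row 7: 3 empty cells -> not full
  row 8: 1 empty cell -> not full
Total rows cleared: 3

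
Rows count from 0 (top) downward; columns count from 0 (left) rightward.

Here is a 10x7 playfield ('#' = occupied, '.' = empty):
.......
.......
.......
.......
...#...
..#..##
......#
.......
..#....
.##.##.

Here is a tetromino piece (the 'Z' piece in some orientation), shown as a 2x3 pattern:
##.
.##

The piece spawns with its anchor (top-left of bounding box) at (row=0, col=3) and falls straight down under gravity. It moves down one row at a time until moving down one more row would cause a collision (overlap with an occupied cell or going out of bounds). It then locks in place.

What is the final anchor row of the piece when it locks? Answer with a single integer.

Spawn at (row=0, col=3). Try each row:
  row 0: fits
  row 1: fits
  row 2: fits
  row 3: fits
  row 4: blocked -> lock at row 3

Answer: 3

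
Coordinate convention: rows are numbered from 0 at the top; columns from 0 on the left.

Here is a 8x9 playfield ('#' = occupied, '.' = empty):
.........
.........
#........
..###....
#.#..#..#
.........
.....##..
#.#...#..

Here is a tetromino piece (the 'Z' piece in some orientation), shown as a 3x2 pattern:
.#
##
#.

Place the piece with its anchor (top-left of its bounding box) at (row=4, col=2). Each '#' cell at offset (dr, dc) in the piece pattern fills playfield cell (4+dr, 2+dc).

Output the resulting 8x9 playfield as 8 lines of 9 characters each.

Fill (4+0,2+1) = (4,3)
Fill (4+1,2+0) = (5,2)
Fill (4+1,2+1) = (5,3)
Fill (4+2,2+0) = (6,2)

Answer: .........
.........
#........
..###....
#.##.#..#
..##.....
..#..##..
#.#...#..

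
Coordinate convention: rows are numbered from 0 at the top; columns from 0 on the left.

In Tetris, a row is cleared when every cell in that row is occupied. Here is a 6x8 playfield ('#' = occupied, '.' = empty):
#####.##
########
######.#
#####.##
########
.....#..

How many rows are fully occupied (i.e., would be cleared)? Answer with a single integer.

Check each row:
  row 0: 1 empty cell -> not full
  row 1: 0 empty cells -> FULL (clear)
  row 2: 1 empty cell -> not full
  row 3: 1 empty cell -> not full
  row 4: 0 empty cells -> FULL (clear)
  row 5: 7 empty cells -> not full
Total rows cleared: 2

Answer: 2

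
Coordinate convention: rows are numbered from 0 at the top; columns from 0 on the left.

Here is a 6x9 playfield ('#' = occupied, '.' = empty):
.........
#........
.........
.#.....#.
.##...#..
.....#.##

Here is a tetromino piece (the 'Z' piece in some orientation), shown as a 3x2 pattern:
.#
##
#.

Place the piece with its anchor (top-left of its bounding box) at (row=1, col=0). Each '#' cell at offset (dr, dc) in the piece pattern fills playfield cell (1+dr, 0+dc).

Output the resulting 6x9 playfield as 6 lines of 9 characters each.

Answer: .........
##.......
##.......
##.....#.
.##...#..
.....#.##

Derivation:
Fill (1+0,0+1) = (1,1)
Fill (1+1,0+0) = (2,0)
Fill (1+1,0+1) = (2,1)
Fill (1+2,0+0) = (3,0)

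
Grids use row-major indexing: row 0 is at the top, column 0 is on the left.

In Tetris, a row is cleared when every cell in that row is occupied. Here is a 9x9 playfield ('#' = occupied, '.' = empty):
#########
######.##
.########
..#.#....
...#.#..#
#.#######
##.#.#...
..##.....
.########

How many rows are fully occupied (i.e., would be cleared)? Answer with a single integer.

Check each row:
  row 0: 0 empty cells -> FULL (clear)
  row 1: 1 empty cell -> not full
  row 2: 1 empty cell -> not full
  row 3: 7 empty cells -> not full
  row 4: 6 empty cells -> not full
  row 5: 1 empty cell -> not full
  row 6: 5 empty cells -> not full
  row 7: 7 empty cells -> not full
  row 8: 1 empty cell -> not full
Total rows cleared: 1

Answer: 1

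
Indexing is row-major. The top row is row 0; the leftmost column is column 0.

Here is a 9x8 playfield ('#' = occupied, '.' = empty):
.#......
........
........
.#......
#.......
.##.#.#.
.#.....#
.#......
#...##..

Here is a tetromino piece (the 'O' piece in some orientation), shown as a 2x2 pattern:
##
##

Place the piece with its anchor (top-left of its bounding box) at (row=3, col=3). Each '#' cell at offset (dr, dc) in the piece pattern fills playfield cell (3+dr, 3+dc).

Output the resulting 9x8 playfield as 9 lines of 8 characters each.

Answer: .#......
........
........
.#.##...
#..##...
.##.#.#.
.#.....#
.#......
#...##..

Derivation:
Fill (3+0,3+0) = (3,3)
Fill (3+0,3+1) = (3,4)
Fill (3+1,3+0) = (4,3)
Fill (3+1,3+1) = (4,4)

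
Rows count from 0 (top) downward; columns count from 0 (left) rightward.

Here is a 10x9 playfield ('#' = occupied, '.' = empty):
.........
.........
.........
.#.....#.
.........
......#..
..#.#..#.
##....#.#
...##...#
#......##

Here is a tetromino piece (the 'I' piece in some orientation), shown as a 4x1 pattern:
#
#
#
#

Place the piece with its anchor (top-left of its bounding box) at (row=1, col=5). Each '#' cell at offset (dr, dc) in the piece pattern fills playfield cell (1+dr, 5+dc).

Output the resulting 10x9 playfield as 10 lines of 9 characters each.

Fill (1+0,5+0) = (1,5)
Fill (1+1,5+0) = (2,5)
Fill (1+2,5+0) = (3,5)
Fill (1+3,5+0) = (4,5)

Answer: .........
.....#...
.....#...
.#...#.#.
.....#...
......#..
..#.#..#.
##....#.#
...##...#
#......##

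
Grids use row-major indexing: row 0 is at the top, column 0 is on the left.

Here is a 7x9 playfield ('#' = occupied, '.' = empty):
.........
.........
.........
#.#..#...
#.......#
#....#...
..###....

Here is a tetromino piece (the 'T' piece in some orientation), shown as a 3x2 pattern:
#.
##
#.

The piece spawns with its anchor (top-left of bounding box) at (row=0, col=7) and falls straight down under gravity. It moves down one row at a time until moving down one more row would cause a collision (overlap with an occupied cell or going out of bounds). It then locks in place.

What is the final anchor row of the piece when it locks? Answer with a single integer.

Spawn at (row=0, col=7). Try each row:
  row 0: fits
  row 1: fits
  row 2: fits
  row 3: blocked -> lock at row 2

Answer: 2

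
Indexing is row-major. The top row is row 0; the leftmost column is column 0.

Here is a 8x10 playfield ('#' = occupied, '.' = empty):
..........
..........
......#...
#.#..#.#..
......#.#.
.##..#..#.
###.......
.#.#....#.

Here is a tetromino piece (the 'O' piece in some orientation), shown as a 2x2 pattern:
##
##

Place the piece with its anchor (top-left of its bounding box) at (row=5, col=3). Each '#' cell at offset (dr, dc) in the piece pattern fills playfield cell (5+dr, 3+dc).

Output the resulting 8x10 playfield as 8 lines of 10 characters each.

Answer: ..........
..........
......#...
#.#..#.#..
......#.#.
.#####..#.
#####.....
.#.#....#.

Derivation:
Fill (5+0,3+0) = (5,3)
Fill (5+0,3+1) = (5,4)
Fill (5+1,3+0) = (6,3)
Fill (5+1,3+1) = (6,4)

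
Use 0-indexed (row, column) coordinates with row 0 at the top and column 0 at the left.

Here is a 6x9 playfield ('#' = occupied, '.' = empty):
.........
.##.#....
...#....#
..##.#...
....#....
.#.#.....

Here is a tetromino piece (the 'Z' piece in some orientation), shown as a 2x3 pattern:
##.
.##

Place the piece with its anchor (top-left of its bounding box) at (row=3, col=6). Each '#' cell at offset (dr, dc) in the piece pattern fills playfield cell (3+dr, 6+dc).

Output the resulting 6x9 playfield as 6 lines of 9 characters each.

Fill (3+0,6+0) = (3,6)
Fill (3+0,6+1) = (3,7)
Fill (3+1,6+1) = (4,7)
Fill (3+1,6+2) = (4,8)

Answer: .........
.##.#....
...#....#
..##.###.
....#..##
.#.#.....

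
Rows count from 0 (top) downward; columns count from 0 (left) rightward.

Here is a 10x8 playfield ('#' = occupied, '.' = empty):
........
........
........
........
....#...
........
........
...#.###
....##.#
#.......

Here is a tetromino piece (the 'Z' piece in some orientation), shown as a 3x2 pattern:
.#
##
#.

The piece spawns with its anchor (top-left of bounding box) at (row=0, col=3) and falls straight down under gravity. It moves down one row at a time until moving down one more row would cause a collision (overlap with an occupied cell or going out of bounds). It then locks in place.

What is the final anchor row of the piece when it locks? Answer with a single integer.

Answer: 2

Derivation:
Spawn at (row=0, col=3). Try each row:
  row 0: fits
  row 1: fits
  row 2: fits
  row 3: blocked -> lock at row 2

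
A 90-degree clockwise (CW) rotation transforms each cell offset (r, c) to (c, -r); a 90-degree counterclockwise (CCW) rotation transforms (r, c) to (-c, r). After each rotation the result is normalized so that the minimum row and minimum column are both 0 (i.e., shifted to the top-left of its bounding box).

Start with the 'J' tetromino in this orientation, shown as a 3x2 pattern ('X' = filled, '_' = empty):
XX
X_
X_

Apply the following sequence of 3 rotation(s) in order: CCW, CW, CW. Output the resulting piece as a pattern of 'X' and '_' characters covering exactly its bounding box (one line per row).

Answer: XXX
__X

Derivation:
Start:
XX
X_
X_
After rotation 1 (CCW):
X__
XXX
After rotation 2 (CW):
XX
X_
X_
After rotation 3 (CW):
XXX
__X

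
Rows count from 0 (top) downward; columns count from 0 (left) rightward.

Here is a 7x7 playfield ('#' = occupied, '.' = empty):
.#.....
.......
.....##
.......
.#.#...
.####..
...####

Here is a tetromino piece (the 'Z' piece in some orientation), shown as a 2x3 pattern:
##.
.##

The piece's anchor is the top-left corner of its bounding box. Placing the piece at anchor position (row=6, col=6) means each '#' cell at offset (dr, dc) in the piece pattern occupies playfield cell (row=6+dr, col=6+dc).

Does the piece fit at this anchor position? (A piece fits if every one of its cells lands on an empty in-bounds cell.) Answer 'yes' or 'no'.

Answer: no

Derivation:
Check each piece cell at anchor (6, 6):
  offset (0,0) -> (6,6): occupied ('#') -> FAIL
  offset (0,1) -> (6,7): out of bounds -> FAIL
  offset (1,1) -> (7,7): out of bounds -> FAIL
  offset (1,2) -> (7,8): out of bounds -> FAIL
All cells valid: no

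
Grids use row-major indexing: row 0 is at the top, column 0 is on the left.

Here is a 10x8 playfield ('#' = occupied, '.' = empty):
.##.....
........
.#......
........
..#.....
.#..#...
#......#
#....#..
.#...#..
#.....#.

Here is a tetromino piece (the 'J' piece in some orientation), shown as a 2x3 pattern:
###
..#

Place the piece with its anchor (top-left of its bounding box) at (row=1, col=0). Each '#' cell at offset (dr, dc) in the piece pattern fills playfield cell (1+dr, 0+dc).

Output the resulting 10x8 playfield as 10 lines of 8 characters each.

Fill (1+0,0+0) = (1,0)
Fill (1+0,0+1) = (1,1)
Fill (1+0,0+2) = (1,2)
Fill (1+1,0+2) = (2,2)

Answer: .##.....
###.....
.##.....
........
..#.....
.#..#...
#......#
#....#..
.#...#..
#.....#.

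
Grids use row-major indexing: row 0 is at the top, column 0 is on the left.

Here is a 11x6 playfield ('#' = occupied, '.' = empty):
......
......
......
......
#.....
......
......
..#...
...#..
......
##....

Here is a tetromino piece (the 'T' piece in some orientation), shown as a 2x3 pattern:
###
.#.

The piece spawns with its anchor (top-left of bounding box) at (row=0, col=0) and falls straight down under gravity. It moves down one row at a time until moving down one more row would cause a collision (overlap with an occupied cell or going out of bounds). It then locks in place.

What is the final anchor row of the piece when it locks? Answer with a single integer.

Spawn at (row=0, col=0). Try each row:
  row 0: fits
  row 1: fits
  row 2: fits
  row 3: fits
  row 4: blocked -> lock at row 3

Answer: 3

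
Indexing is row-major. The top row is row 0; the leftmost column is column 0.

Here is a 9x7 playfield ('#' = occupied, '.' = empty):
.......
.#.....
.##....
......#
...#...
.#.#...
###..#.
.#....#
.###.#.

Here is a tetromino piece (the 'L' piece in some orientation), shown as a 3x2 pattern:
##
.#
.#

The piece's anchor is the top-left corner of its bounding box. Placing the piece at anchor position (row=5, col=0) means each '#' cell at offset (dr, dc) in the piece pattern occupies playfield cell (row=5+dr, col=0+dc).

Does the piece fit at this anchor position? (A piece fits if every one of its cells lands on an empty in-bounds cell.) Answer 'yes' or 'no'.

Check each piece cell at anchor (5, 0):
  offset (0,0) -> (5,0): empty -> OK
  offset (0,1) -> (5,1): occupied ('#') -> FAIL
  offset (1,1) -> (6,1): occupied ('#') -> FAIL
  offset (2,1) -> (7,1): occupied ('#') -> FAIL
All cells valid: no

Answer: no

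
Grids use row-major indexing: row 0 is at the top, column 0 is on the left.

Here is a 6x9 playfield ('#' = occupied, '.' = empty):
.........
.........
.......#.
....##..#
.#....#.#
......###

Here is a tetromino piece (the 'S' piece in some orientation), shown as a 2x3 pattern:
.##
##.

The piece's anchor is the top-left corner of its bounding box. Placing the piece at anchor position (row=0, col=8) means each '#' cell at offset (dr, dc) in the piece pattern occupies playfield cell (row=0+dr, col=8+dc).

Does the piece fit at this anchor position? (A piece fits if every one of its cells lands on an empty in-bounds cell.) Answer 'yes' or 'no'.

Answer: no

Derivation:
Check each piece cell at anchor (0, 8):
  offset (0,1) -> (0,9): out of bounds -> FAIL
  offset (0,2) -> (0,10): out of bounds -> FAIL
  offset (1,0) -> (1,8): empty -> OK
  offset (1,1) -> (1,9): out of bounds -> FAIL
All cells valid: no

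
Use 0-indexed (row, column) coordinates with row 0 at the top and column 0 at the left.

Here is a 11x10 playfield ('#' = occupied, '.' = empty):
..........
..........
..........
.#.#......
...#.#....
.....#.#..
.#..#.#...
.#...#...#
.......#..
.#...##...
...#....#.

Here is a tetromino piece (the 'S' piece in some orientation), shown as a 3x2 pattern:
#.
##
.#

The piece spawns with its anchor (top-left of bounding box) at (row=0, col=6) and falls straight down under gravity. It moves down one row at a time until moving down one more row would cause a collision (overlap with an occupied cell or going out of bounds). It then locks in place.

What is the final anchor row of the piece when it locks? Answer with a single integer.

Spawn at (row=0, col=6). Try each row:
  row 0: fits
  row 1: fits
  row 2: fits
  row 3: blocked -> lock at row 2

Answer: 2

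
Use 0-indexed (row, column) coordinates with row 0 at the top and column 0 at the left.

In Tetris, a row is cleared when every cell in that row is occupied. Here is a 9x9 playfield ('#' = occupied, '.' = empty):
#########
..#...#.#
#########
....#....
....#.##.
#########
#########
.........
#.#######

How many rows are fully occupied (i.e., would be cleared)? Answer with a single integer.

Check each row:
  row 0: 0 empty cells -> FULL (clear)
  row 1: 6 empty cells -> not full
  row 2: 0 empty cells -> FULL (clear)
  row 3: 8 empty cells -> not full
  row 4: 6 empty cells -> not full
  row 5: 0 empty cells -> FULL (clear)
  row 6: 0 empty cells -> FULL (clear)
  row 7: 9 empty cells -> not full
  row 8: 1 empty cell -> not full
Total rows cleared: 4

Answer: 4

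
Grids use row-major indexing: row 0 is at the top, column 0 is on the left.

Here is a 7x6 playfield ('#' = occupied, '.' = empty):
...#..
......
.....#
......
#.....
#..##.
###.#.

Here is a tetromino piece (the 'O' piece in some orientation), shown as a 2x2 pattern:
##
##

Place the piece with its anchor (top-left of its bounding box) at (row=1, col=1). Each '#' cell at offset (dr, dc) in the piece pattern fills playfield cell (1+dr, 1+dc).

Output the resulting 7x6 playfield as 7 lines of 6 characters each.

Answer: ...#..
.##...
.##..#
......
#.....
#..##.
###.#.

Derivation:
Fill (1+0,1+0) = (1,1)
Fill (1+0,1+1) = (1,2)
Fill (1+1,1+0) = (2,1)
Fill (1+1,1+1) = (2,2)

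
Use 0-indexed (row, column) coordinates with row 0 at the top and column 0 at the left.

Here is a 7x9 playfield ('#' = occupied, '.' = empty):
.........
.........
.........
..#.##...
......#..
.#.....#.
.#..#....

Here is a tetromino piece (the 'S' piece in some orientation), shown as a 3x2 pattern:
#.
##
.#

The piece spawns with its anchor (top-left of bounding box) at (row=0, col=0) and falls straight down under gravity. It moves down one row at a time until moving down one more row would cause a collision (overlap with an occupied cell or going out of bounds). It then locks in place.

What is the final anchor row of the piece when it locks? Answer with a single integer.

Spawn at (row=0, col=0). Try each row:
  row 0: fits
  row 1: fits
  row 2: fits
  row 3: blocked -> lock at row 2

Answer: 2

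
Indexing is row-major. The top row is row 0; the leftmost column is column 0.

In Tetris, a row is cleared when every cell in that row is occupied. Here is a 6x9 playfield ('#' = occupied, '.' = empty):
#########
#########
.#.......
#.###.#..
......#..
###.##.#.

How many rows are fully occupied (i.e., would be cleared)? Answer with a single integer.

Answer: 2

Derivation:
Check each row:
  row 0: 0 empty cells -> FULL (clear)
  row 1: 0 empty cells -> FULL (clear)
  row 2: 8 empty cells -> not full
  row 3: 4 empty cells -> not full
  row 4: 8 empty cells -> not full
  row 5: 3 empty cells -> not full
Total rows cleared: 2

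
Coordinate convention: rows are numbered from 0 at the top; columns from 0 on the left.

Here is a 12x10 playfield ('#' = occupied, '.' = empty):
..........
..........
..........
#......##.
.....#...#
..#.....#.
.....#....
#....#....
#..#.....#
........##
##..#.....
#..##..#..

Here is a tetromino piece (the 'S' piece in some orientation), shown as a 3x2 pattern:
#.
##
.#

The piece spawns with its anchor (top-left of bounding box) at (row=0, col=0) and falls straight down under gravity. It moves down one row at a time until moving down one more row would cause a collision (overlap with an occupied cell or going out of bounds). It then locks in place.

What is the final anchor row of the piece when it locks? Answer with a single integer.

Answer: 1

Derivation:
Spawn at (row=0, col=0). Try each row:
  row 0: fits
  row 1: fits
  row 2: blocked -> lock at row 1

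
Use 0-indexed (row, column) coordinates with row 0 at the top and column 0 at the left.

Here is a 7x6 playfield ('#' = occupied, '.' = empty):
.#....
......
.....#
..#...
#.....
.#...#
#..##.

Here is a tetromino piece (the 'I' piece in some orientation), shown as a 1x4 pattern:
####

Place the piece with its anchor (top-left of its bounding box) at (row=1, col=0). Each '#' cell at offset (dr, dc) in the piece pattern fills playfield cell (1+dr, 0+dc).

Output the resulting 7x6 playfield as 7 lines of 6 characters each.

Answer: .#....
####..
.....#
..#...
#.....
.#...#
#..##.

Derivation:
Fill (1+0,0+0) = (1,0)
Fill (1+0,0+1) = (1,1)
Fill (1+0,0+2) = (1,2)
Fill (1+0,0+3) = (1,3)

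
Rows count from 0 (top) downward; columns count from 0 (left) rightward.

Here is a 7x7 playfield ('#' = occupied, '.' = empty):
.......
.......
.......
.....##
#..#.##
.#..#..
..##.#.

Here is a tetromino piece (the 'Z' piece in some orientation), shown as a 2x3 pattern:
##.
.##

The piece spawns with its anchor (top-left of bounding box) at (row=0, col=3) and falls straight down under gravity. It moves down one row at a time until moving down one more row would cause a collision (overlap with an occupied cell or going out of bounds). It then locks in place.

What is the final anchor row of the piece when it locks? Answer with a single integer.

Answer: 1

Derivation:
Spawn at (row=0, col=3). Try each row:
  row 0: fits
  row 1: fits
  row 2: blocked -> lock at row 1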